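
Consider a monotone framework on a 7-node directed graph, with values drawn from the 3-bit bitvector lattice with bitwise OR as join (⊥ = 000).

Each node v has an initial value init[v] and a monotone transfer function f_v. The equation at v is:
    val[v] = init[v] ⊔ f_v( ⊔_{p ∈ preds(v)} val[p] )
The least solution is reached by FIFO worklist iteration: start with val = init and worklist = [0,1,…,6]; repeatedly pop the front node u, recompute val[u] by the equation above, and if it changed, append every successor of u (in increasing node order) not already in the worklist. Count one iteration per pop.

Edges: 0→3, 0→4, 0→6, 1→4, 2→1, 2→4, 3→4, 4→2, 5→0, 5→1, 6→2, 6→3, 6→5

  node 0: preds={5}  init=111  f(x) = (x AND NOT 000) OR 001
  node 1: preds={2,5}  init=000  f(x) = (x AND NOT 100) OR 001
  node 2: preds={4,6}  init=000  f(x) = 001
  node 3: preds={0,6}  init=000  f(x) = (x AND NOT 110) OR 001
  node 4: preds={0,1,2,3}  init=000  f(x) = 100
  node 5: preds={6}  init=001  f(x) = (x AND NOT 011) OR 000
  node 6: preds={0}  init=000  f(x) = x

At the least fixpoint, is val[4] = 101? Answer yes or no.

no

Iteration log — 13 steps:
  step 1. node 0  ⊔preds=001  new=111  stable
  step 2. node 1  ⊔preds=001  new=001  old=000  +wl: 
  step 3. node 2  ⊔preds=000  new=001  old=000  +wl: 1
  step 4. node 3  ⊔preds=111  new=001  old=000  +wl: 
  step 5. node 4  ⊔preds=111  new=100  old=000  +wl: 2
  step 6. node 5  ⊔preds=000  new=001  stable
  step 7. node 6  ⊔preds=111  new=111  old=000  +wl: 3,5
  step 8. node 1  ⊔preds=001  new=001  stable
  step 9. node 2  ⊔preds=111  new=001  stable
  step 10. node 3  ⊔preds=111  new=001  stable
  step 11. node 5  ⊔preds=111  new=101  old=001  +wl: 0,1
  step 12. node 0  ⊔preds=101  new=111  stable
  step 13. node 1  ⊔preds=101  new=001  stable

Least fixpoint reached:
  node 0: 111
  node 1: 001
  node 2: 001
  node 3: 001
  node 4: 100
  node 5: 101
  node 6: 111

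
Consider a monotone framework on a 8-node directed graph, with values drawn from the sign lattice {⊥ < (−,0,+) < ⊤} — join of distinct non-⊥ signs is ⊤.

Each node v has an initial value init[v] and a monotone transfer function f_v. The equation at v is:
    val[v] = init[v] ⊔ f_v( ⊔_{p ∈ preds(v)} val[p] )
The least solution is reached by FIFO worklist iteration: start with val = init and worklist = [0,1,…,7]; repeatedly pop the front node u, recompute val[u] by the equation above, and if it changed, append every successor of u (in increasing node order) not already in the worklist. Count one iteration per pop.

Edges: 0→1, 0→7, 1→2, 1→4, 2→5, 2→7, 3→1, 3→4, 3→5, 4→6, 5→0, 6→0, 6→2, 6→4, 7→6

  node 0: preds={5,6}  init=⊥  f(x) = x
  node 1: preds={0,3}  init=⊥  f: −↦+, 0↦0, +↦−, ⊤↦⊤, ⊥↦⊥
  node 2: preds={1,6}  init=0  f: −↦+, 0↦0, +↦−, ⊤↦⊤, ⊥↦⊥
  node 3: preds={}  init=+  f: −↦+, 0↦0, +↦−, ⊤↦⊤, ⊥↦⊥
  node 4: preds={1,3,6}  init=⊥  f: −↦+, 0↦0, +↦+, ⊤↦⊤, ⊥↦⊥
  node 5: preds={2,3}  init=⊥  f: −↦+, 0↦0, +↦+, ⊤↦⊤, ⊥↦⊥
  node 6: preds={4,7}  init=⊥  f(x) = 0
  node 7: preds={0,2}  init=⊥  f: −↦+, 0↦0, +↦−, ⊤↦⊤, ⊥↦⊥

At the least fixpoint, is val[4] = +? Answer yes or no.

Trace (16 dequeues):
  [1] u=0 | in ⊥ | out ⊥ | ==
  [2] u=1 | in + | out − | prev ⊥ | push {}
  [3] u=2 | in − | out ⊤ | prev 0 | push {}
  [4] u=3 | in ⊥ | out + | ==
  [5] u=4 | in ⊤ | out ⊤ | prev ⊥ | push {}
  [6] u=5 | in ⊤ | out ⊤ | prev ⊥ | push {0}
  [7] u=6 | in ⊤ | out 0 | prev ⊥ | push {2,4}
  [8] u=7 | in ⊤ | out ⊤ | prev ⊥ | push {6}
  [9] u=0 | in ⊤ | out ⊤ | prev ⊥ | push {1,7}
  [10] u=2 | in ⊤ | out ⊤ | ==
  [11] u=4 | in ⊤ | out ⊤ | ==
  [12] u=6 | in ⊤ | out 0 | ==
  [13] u=1 | in ⊤ | out ⊤ | prev − | push {2,4}
  [14] u=7 | in ⊤ | out ⊤ | ==
  [15] u=2 | in ⊤ | out ⊤ | ==
  [16] u=4 | in ⊤ | out ⊤ | ==

Converged values:
  [0] ⊤
  [1] ⊤
  [2] ⊤
  [3] +
  [4] ⊤
  [5] ⊤
  [6] 0
  [7] ⊤

no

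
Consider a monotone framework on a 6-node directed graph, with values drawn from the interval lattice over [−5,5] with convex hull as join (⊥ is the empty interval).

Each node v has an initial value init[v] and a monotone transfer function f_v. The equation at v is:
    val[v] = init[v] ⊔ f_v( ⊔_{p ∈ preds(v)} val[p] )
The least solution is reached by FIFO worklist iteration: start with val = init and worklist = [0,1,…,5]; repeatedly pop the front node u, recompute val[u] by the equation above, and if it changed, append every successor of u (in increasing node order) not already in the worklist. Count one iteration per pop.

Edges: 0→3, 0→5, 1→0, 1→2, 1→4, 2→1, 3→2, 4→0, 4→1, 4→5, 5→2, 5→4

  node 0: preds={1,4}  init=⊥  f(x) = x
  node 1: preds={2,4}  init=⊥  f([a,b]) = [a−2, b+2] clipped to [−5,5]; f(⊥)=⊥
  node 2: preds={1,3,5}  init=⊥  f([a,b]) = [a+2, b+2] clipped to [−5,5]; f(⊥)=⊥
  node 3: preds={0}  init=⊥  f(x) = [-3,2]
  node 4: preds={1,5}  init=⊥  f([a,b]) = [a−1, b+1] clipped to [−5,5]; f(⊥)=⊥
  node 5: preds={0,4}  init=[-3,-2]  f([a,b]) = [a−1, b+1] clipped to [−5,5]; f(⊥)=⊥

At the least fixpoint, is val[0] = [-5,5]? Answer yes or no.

Trace (22 dequeues):
  [1] u=0 | in ⊥ | out ⊥ | ==
  [2] u=1 | in ⊥ | out ⊥ | ==
  [3] u=2 | in [-3,-2] | out [-1,0] | prev ⊥ | push {1}
  [4] u=3 | in ⊥ | out [-3,2] | prev ⊥ | push {2}
  [5] u=4 | in [-3,-2] | out [-4,-1] | prev ⊥ | push {0}
  [6] u=5 | in [-4,-1] | out [-5,0] | prev [-3,-2] | push {4}
  [7] u=1 | in [-4,0] | out [-5,2] | prev ⊥ | push {}
  [8] u=2 | in [-5,2] | out [-3,4] | prev [-1,0] | push {1}
  [9] u=0 | in [-5,2] | out [-5,2] | prev ⊥ | push {3,5}
  [10] u=4 | in [-5,2] | out [-5,3] | prev [-4,-1] | push {0}
  [11] u=1 | in [-5,4] | out [-5,5] | prev [-5,2] | push {2,4}
  [12] u=3 | in [-5,2] | out [-3,2] | ==
  [13] u=5 | in [-5,3] | out [-5,4] | prev [-5,0] | push {}
  [14] u=0 | in [-5,5] | out [-5,5] | prev [-5,2] | push {3,5}
  [15] u=2 | in [-5,5] | out [-3,5] | prev [-3,4] | push {1}
  [16] u=4 | in [-5,5] | out [-5,5] | prev [-5,3] | push {0}
  [17] u=3 | in [-5,5] | out [-3,2] | ==
  [18] u=5 | in [-5,5] | out [-5,5] | prev [-5,4] | push {2,4}
  [19] u=1 | in [-5,5] | out [-5,5] | ==
  [20] u=0 | in [-5,5] | out [-5,5] | ==
  [21] u=2 | in [-5,5] | out [-3,5] | ==
  [22] u=4 | in [-5,5] | out [-5,5] | ==

Converged values:
  [0] [-5,5]
  [1] [-5,5]
  [2] [-3,5]
  [3] [-3,2]
  [4] [-5,5]
  [5] [-5,5]

yes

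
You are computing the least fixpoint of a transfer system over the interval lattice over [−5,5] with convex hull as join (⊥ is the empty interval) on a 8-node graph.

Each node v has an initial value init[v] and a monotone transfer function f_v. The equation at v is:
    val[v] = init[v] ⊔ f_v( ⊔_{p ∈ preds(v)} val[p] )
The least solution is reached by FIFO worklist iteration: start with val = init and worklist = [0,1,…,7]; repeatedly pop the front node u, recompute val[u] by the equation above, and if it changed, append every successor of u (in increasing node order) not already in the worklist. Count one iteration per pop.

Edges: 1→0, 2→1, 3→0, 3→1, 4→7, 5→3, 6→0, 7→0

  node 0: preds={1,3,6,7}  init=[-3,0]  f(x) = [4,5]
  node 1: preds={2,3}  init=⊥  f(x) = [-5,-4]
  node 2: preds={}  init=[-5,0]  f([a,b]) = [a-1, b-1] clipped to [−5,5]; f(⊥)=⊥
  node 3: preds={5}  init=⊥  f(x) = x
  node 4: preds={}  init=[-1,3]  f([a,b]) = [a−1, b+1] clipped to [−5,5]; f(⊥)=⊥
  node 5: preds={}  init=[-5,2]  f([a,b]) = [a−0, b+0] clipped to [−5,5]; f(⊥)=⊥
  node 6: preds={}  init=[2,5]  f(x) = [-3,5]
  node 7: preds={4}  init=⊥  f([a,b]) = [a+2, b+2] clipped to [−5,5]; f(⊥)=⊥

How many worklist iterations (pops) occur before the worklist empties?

10

Trace (10 dequeues):
  [1] u=0 | in [2,5] | out [-3,5] | prev [-3,0] | push {}
  [2] u=1 | in [-5,0] | out [-5,-4] | prev ⊥ | push {0}
  [3] u=2 | in ⊥ | out [-5,0] | ==
  [4] u=3 | in [-5,2] | out [-5,2] | prev ⊥ | push {1}
  [5] u=4 | in ⊥ | out [-1,3] | ==
  [6] u=5 | in ⊥ | out [-5,2] | ==
  [7] u=6 | in ⊥ | out [-3,5] | prev [2,5] | push {}
  [8] u=7 | in [-1,3] | out [1,5] | prev ⊥ | push {}
  [9] u=0 | in [-5,5] | out [-3,5] | ==
  [10] u=1 | in [-5,2] | out [-5,-4] | ==

Converged values:
  [0] [-3,5]
  [1] [-5,-4]
  [2] [-5,0]
  [3] [-5,2]
  [4] [-1,3]
  [5] [-5,2]
  [6] [-3,5]
  [7] [1,5]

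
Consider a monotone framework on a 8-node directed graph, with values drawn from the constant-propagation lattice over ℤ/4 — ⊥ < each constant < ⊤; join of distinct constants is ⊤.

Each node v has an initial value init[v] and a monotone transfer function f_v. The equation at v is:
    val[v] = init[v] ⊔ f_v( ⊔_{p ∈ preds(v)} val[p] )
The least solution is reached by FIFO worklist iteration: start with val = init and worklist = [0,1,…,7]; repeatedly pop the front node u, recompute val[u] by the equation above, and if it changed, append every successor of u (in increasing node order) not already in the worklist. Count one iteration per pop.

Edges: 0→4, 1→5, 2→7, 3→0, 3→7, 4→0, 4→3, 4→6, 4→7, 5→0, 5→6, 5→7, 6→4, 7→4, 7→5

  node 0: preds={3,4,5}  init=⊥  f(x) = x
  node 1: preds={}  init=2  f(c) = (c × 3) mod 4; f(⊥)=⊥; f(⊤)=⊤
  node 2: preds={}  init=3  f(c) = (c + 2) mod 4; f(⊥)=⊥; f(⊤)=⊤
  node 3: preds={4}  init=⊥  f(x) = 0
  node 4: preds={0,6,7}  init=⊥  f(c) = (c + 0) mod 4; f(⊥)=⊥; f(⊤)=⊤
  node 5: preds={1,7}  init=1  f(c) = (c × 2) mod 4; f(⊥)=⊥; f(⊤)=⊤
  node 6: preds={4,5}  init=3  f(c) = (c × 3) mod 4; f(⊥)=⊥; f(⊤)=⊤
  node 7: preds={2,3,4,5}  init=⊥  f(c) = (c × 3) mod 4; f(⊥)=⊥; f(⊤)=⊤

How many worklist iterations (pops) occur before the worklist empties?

Iteration log — 12 steps:
  step 1. node 0  ⊔preds=1  new=1  old=⊥  +wl: 
  step 2. node 1  ⊔preds=⊥  new=2  stable
  step 3. node 2  ⊔preds=⊥  new=3  stable
  step 4. node 3  ⊔preds=⊥  new=0  old=⊥  +wl: 0
  step 5. node 4  ⊔preds=⊤  new=⊤  old=⊥  +wl: 3
  step 6. node 5  ⊔preds=2  new=⊤  old=1  +wl: 
  step 7. node 6  ⊔preds=⊤  new=⊤  old=3  +wl: 4
  step 8. node 7  ⊔preds=⊤  new=⊤  old=⊥  +wl: 5
  step 9. node 0  ⊔preds=⊤  new=⊤  old=1  +wl: 
  step 10. node 3  ⊔preds=⊤  new=0  stable
  step 11. node 4  ⊔preds=⊤  new=⊤  stable
  step 12. node 5  ⊔preds=⊤  new=⊤  stable

Least fixpoint reached:
  node 0: ⊤
  node 1: 2
  node 2: 3
  node 3: 0
  node 4: ⊤
  node 5: ⊤
  node 6: ⊤
  node 7: ⊤

12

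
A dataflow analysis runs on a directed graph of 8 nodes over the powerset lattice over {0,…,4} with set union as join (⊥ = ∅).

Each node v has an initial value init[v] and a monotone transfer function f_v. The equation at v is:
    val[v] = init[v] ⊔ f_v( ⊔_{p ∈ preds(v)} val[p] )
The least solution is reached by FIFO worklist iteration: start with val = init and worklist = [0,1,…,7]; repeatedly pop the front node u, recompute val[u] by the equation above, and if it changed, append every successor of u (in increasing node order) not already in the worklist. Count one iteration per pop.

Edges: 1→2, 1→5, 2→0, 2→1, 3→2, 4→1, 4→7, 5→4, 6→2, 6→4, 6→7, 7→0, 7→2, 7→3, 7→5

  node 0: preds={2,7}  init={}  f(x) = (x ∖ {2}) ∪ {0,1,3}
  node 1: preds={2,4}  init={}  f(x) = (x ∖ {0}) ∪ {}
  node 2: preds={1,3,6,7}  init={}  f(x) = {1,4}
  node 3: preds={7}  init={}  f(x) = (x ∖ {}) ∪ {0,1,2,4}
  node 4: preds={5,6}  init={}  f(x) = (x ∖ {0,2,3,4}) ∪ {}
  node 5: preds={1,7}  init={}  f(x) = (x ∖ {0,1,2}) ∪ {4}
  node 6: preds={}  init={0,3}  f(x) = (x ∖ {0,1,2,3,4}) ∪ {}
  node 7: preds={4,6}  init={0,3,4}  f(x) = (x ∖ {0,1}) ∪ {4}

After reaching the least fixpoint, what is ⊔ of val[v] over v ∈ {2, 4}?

{1,4}

Iteration log — 13 steps:
  step 1. node 0  ⊔preds={0,3,4}  new={0,1,3,4}  old={}  +wl: 
  step 2. node 1  ⊔preds={}  new={}  stable
  step 3. node 2  ⊔preds={0,3,4}  new={1,4}  old={}  +wl: 0,1
  step 4. node 3  ⊔preds={0,3,4}  new={0,1,2,3,4}  old={}  +wl: 2
  step 5. node 4  ⊔preds={0,3}  new={}  stable
  step 6. node 5  ⊔preds={0,3,4}  new={3,4}  old={}  +wl: 4
  step 7. node 6  ⊔preds={}  new={0,3}  stable
  step 8. node 7  ⊔preds={0,3}  new={0,3,4}  stable
  step 9. node 0  ⊔preds={0,1,3,4}  new={0,1,3,4}  stable
  step 10. node 1  ⊔preds={1,4}  new={1,4}  old={}  +wl: 5
  step 11. node 2  ⊔preds={0,1,2,3,4}  new={1,4}  stable
  step 12. node 4  ⊔preds={0,3,4}  new={}  stable
  step 13. node 5  ⊔preds={0,1,3,4}  new={3,4}  stable

Least fixpoint reached:
  node 0: {0,1,3,4}
  node 1: {1,4}
  node 2: {1,4}
  node 3: {0,1,2,3,4}
  node 4: {}
  node 5: {3,4}
  node 6: {0,3}
  node 7: {0,3,4}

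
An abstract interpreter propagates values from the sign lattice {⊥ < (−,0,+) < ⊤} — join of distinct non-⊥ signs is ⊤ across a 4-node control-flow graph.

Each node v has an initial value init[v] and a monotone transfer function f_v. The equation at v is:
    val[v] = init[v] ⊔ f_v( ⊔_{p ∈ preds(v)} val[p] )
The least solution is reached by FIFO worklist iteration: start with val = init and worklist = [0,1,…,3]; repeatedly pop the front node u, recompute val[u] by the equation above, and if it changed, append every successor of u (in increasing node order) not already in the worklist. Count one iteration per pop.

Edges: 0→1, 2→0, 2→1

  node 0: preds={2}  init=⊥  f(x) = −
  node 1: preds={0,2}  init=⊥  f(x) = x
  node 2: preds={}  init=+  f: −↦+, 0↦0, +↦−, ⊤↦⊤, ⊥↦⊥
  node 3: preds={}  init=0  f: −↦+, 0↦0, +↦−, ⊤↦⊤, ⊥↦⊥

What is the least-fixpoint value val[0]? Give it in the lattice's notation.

−

Iteration log — 4 steps:
  step 1. node 0  ⊔preds=+  new=−  old=⊥  +wl: 
  step 2. node 1  ⊔preds=⊤  new=⊤  old=⊥  +wl: 
  step 3. node 2  ⊔preds=⊥  new=+  stable
  step 4. node 3  ⊔preds=⊥  new=0  stable

Least fixpoint reached:
  node 0: −
  node 1: ⊤
  node 2: +
  node 3: 0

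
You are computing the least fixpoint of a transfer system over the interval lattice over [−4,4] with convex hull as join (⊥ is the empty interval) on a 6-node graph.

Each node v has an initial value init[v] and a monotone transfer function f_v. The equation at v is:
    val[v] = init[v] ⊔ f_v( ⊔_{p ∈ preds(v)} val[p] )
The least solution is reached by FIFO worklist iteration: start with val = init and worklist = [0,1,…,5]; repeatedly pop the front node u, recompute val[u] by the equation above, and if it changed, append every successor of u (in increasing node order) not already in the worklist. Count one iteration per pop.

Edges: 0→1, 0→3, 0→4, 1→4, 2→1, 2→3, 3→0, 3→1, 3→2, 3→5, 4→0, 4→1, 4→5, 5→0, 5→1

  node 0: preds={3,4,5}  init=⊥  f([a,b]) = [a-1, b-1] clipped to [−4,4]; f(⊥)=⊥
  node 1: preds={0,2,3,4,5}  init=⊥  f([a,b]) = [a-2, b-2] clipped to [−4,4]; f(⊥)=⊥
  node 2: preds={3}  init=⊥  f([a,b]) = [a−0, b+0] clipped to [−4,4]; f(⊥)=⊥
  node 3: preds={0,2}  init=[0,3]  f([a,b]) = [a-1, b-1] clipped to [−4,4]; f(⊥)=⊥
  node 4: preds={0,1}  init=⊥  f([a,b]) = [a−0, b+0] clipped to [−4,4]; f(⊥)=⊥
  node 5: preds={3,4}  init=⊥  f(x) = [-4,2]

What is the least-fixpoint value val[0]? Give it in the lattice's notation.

Worklist (18 pops):
  #1 pop 0: in=[0,3] → [-1,2] (was ⊥); enqueue []
  #2 pop 1: in=[-1,3] → [-3,1] (was ⊥); enqueue []
  #3 pop 2: in=[0,3] → [0,3] (was ⊥); enqueue [1]
  #4 pop 3: in=[-1,3] → [-2,3] (was [0,3]); enqueue [0,2]
  #5 pop 4: in=[-3,2] → [-3,2] (was ⊥); enqueue []
  #6 pop 5: in=[-3,3] → [-4,2] (was ⊥); enqueue []
  #7 pop 1: in=[-4,3] → [-4,1] (was [-3,1]); enqueue [4]
  #8 pop 0: in=[-4,3] → [-4,2] (was [-1,2]); enqueue [1,3]
  #9 pop 2: in=[-2,3] → [-2,3] (was [0,3]); enqueue []
  #10 pop 4: in=[-4,2] → [-4,2] (was [-3,2]); enqueue [0,5]
  #11 pop 1: in=[-4,3] → [-4,1] (no change)
  #12 pop 3: in=[-4,3] → [-4,3] (was [-2,3]); enqueue [1,2]
  #13 pop 0: in=[-4,3] → [-4,2] (no change)
  #14 pop 5: in=[-4,3] → [-4,2] (no change)
  #15 pop 1: in=[-4,3] → [-4,1] (no change)
  #16 pop 2: in=[-4,3] → [-4,3] (was [-2,3]); enqueue [1,3]
  #17 pop 1: in=[-4,3] → [-4,1] (no change)
  #18 pop 3: in=[-4,3] → [-4,3] (no change)

Fixpoint:
  val[0] = [-4,2]
  val[1] = [-4,1]
  val[2] = [-4,3]
  val[3] = [-4,3]
  val[4] = [-4,2]
  val[5] = [-4,2]

[-4,2]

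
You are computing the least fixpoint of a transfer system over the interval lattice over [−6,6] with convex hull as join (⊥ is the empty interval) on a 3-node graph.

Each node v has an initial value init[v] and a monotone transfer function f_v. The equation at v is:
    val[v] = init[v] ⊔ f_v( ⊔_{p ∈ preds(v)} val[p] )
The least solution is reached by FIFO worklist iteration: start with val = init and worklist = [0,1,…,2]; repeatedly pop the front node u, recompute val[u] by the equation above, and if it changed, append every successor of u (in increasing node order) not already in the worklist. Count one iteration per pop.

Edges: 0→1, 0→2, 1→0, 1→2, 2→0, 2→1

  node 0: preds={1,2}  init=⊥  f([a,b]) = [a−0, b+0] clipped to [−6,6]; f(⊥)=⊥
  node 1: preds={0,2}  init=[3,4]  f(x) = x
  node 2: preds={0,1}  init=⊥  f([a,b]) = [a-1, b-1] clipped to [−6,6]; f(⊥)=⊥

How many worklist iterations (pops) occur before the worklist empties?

Iteration log — 31 steps:
  step 1. node 0  ⊔preds=[3,4]  new=[3,4]  old=⊥  +wl: 
  step 2. node 1  ⊔preds=[3,4]  new=[3,4]  stable
  step 3. node 2  ⊔preds=[3,4]  new=[2,3]  old=⊥  +wl: 0,1
  step 4. node 0  ⊔preds=[2,4]  new=[2,4]  old=[3,4]  +wl: 2
  step 5. node 1  ⊔preds=[2,4]  new=[2,4]  old=[3,4]  +wl: 0
  step 6. node 2  ⊔preds=[2,4]  new=[1,3]  old=[2,3]  +wl: 1
  step 7. node 0  ⊔preds=[1,4]  new=[1,4]  old=[2,4]  +wl: 2
  step 8. node 1  ⊔preds=[1,4]  new=[1,4]  old=[2,4]  +wl: 0
  step 9. node 2  ⊔preds=[1,4]  new=[0,3]  old=[1,3]  +wl: 1
  step 10. node 0  ⊔preds=[0,4]  new=[0,4]  old=[1,4]  +wl: 2
  step 11. node 1  ⊔preds=[0,4]  new=[0,4]  old=[1,4]  +wl: 0
  step 12. node 2  ⊔preds=[0,4]  new=[-1,3]  old=[0,3]  +wl: 1
  step 13. node 0  ⊔preds=[-1,4]  new=[-1,4]  old=[0,4]  +wl: 2
  step 14. node 1  ⊔preds=[-1,4]  new=[-1,4]  old=[0,4]  +wl: 0
  step 15. node 2  ⊔preds=[-1,4]  new=[-2,3]  old=[-1,3]  +wl: 1
  step 16. node 0  ⊔preds=[-2,4]  new=[-2,4]  old=[-1,4]  +wl: 2
  step 17. node 1  ⊔preds=[-2,4]  new=[-2,4]  old=[-1,4]  +wl: 0
  step 18. node 2  ⊔preds=[-2,4]  new=[-3,3]  old=[-2,3]  +wl: 1
  step 19. node 0  ⊔preds=[-3,4]  new=[-3,4]  old=[-2,4]  +wl: 2
  step 20. node 1  ⊔preds=[-3,4]  new=[-3,4]  old=[-2,4]  +wl: 0
  step 21. node 2  ⊔preds=[-3,4]  new=[-4,3]  old=[-3,3]  +wl: 1
  step 22. node 0  ⊔preds=[-4,4]  new=[-4,4]  old=[-3,4]  +wl: 2
  step 23. node 1  ⊔preds=[-4,4]  new=[-4,4]  old=[-3,4]  +wl: 0
  step 24. node 2  ⊔preds=[-4,4]  new=[-5,3]  old=[-4,3]  +wl: 1
  step 25. node 0  ⊔preds=[-5,4]  new=[-5,4]  old=[-4,4]  +wl: 2
  step 26. node 1  ⊔preds=[-5,4]  new=[-5,4]  old=[-4,4]  +wl: 0
  step 27. node 2  ⊔preds=[-5,4]  new=[-6,3]  old=[-5,3]  +wl: 1
  step 28. node 0  ⊔preds=[-6,4]  new=[-6,4]  old=[-5,4]  +wl: 2
  step 29. node 1  ⊔preds=[-6,4]  new=[-6,4]  old=[-5,4]  +wl: 0
  step 30. node 2  ⊔preds=[-6,4]  new=[-6,3]  stable
  step 31. node 0  ⊔preds=[-6,4]  new=[-6,4]  stable

Least fixpoint reached:
  node 0: [-6,4]
  node 1: [-6,4]
  node 2: [-6,3]

31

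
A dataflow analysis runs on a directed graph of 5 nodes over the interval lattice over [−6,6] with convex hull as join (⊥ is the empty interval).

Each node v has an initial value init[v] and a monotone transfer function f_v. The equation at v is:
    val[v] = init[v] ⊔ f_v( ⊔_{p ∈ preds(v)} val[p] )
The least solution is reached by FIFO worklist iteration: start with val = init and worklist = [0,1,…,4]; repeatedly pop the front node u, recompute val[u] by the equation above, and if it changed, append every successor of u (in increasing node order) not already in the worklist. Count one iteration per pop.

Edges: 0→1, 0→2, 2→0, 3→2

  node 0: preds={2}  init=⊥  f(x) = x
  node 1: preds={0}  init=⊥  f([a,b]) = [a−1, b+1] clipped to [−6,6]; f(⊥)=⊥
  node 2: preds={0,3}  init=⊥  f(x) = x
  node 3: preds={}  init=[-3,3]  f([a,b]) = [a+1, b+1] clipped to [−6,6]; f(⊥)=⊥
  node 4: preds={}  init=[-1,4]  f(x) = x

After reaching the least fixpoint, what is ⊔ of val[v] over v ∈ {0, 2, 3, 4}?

Worklist (8 pops):
  #1 pop 0: in=⊥ → ⊥ (no change)
  #2 pop 1: in=⊥ → ⊥ (no change)
  #3 pop 2: in=[-3,3] → [-3,3] (was ⊥); enqueue [0]
  #4 pop 3: in=⊥ → [-3,3] (no change)
  #5 pop 4: in=⊥ → [-1,4] (no change)
  #6 pop 0: in=[-3,3] → [-3,3] (was ⊥); enqueue [1,2]
  #7 pop 1: in=[-3,3] → [-4,4] (was ⊥); enqueue []
  #8 pop 2: in=[-3,3] → [-3,3] (no change)

Fixpoint:
  val[0] = [-3,3]
  val[1] = [-4,4]
  val[2] = [-3,3]
  val[3] = [-3,3]
  val[4] = [-1,4]

[-3,4]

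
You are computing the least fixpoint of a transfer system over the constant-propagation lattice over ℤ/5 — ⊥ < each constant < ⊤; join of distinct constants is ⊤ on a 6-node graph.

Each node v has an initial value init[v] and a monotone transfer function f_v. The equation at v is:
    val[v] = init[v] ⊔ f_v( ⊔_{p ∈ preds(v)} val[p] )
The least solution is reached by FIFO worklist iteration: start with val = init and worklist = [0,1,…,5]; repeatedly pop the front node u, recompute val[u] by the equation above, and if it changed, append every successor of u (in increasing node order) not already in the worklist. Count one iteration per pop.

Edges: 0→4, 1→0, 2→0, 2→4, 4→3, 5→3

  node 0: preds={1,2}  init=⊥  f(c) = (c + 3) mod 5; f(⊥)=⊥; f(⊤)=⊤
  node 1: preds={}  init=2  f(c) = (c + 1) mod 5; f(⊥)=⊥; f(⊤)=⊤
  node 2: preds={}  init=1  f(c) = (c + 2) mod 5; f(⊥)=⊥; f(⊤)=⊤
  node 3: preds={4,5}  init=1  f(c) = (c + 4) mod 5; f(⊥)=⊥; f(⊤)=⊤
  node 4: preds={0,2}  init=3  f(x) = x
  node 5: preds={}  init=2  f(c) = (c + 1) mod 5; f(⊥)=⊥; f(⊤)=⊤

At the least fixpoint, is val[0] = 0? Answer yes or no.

Worklist (7 pops):
  #1 pop 0: in=⊤ → ⊤ (was ⊥); enqueue []
  #2 pop 1: in=⊥ → 2 (no change)
  #3 pop 2: in=⊥ → 1 (no change)
  #4 pop 3: in=⊤ → ⊤ (was 1); enqueue []
  #5 pop 4: in=⊤ → ⊤ (was 3); enqueue [3]
  #6 pop 5: in=⊥ → 2 (no change)
  #7 pop 3: in=⊤ → ⊤ (no change)

Fixpoint:
  val[0] = ⊤
  val[1] = 2
  val[2] = 1
  val[3] = ⊤
  val[4] = ⊤
  val[5] = 2

no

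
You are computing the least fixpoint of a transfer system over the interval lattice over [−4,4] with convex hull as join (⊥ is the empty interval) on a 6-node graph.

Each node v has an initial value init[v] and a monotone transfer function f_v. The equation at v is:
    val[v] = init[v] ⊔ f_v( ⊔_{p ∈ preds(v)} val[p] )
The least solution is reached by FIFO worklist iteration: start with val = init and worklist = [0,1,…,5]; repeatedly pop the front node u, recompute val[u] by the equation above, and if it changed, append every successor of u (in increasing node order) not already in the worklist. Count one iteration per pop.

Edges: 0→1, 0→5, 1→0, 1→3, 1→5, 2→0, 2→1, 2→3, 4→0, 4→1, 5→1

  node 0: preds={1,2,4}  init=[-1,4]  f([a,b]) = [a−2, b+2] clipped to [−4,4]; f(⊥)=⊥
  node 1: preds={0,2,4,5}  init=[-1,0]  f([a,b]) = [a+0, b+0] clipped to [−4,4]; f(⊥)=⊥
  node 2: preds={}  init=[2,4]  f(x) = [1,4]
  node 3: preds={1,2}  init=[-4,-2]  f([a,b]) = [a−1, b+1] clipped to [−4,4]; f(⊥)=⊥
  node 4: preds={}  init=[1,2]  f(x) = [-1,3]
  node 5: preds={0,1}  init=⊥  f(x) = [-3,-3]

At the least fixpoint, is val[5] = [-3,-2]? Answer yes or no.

no

Trace (11 dequeues):
  [1] u=0 | in [-1,4] | out [-3,4] | prev [-1,4] | push {}
  [2] u=1 | in [-3,4] | out [-3,4] | prev [-1,0] | push {0}
  [3] u=2 | in ⊥ | out [1,4] | prev [2,4] | push {1}
  [4] u=3 | in [-3,4] | out [-4,4] | prev [-4,-2] | push {}
  [5] u=4 | in ⊥ | out [-1,3] | prev [1,2] | push {}
  [6] u=5 | in [-3,4] | out [-3,-3] | prev ⊥ | push {}
  [7] u=0 | in [-3,4] | out [-4,4] | prev [-3,4] | push {5}
  [8] u=1 | in [-4,4] | out [-4,4] | prev [-3,4] | push {0,3}
  [9] u=5 | in [-4,4] | out [-3,-3] | ==
  [10] u=0 | in [-4,4] | out [-4,4] | ==
  [11] u=3 | in [-4,4] | out [-4,4] | ==

Converged values:
  [0] [-4,4]
  [1] [-4,4]
  [2] [1,4]
  [3] [-4,4]
  [4] [-1,3]
  [5] [-3,-3]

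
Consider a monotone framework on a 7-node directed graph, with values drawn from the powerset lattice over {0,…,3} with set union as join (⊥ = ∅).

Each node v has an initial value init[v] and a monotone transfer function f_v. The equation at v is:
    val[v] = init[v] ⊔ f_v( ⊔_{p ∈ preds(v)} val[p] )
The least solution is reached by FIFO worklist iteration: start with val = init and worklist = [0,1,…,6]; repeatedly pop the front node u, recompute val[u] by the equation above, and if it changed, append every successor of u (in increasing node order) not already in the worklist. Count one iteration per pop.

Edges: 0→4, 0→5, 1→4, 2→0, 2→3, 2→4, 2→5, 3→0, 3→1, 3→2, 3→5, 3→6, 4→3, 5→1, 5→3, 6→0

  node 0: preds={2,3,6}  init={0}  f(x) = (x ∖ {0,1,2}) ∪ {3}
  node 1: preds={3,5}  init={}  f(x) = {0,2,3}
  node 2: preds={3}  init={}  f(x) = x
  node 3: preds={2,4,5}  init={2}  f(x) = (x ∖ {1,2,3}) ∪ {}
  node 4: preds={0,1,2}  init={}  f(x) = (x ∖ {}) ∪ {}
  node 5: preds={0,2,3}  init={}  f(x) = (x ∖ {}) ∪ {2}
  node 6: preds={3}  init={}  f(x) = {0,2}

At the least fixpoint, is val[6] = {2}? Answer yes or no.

Worklist (17 pops):
  #1 pop 0: in={2} → {0,3} (was {0}); enqueue []
  #2 pop 1: in={2} → {0,2,3} (was {}); enqueue []
  #3 pop 2: in={2} → {2} (was {}); enqueue [0]
  #4 pop 3: in={2} → {2} (no change)
  #5 pop 4: in={0,2,3} → {0,2,3} (was {}); enqueue [3]
  #6 pop 5: in={0,2,3} → {0,2,3} (was {}); enqueue [1]
  #7 pop 6: in={2} → {0,2} (was {}); enqueue []
  #8 pop 0: in={0,2} → {0,3} (no change)
  #9 pop 3: in={0,2,3} → {0,2} (was {2}); enqueue [0,2,5,6]
  #10 pop 1: in={0,2,3} → {0,2,3} (no change)
  #11 pop 0: in={0,2} → {0,3} (no change)
  #12 pop 2: in={0,2} → {0,2} (was {2}); enqueue [0,3,4]
  #13 pop 5: in={0,2,3} → {0,2,3} (no change)
  #14 pop 6: in={0,2} → {0,2} (no change)
  #15 pop 0: in={0,2} → {0,3} (no change)
  #16 pop 3: in={0,2,3} → {0,2} (no change)
  #17 pop 4: in={0,2,3} → {0,2,3} (no change)

Fixpoint:
  val[0] = {0,3}
  val[1] = {0,2,3}
  val[2] = {0,2}
  val[3] = {0,2}
  val[4] = {0,2,3}
  val[5] = {0,2,3}
  val[6] = {0,2}

no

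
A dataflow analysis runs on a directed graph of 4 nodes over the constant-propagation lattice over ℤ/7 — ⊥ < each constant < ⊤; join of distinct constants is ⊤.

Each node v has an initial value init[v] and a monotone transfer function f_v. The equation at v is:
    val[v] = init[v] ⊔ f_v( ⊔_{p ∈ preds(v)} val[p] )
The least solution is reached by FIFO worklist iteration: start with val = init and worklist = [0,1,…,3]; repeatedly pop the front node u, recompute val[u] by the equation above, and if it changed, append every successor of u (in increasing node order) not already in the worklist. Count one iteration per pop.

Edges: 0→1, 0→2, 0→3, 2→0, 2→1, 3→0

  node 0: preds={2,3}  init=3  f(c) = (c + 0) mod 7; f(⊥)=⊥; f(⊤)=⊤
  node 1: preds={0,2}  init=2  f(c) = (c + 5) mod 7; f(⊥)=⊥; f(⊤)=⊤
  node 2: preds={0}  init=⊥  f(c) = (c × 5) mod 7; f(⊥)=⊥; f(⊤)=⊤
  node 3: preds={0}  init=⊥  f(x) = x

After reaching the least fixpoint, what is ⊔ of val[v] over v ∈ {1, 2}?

Worklist (10 pops):
  #1 pop 0: in=⊥ → 3 (no change)
  #2 pop 1: in=3 → ⊤ (was 2); enqueue []
  #3 pop 2: in=3 → 1 (was ⊥); enqueue [0,1]
  #4 pop 3: in=3 → 3 (was ⊥); enqueue []
  #5 pop 0: in=⊤ → ⊤ (was 3); enqueue [2,3]
  #6 pop 1: in=⊤ → ⊤ (no change)
  #7 pop 2: in=⊤ → ⊤ (was 1); enqueue [0,1]
  #8 pop 3: in=⊤ → ⊤ (was 3); enqueue []
  #9 pop 0: in=⊤ → ⊤ (no change)
  #10 pop 1: in=⊤ → ⊤ (no change)

Fixpoint:
  val[0] = ⊤
  val[1] = ⊤
  val[2] = ⊤
  val[3] = ⊤

⊤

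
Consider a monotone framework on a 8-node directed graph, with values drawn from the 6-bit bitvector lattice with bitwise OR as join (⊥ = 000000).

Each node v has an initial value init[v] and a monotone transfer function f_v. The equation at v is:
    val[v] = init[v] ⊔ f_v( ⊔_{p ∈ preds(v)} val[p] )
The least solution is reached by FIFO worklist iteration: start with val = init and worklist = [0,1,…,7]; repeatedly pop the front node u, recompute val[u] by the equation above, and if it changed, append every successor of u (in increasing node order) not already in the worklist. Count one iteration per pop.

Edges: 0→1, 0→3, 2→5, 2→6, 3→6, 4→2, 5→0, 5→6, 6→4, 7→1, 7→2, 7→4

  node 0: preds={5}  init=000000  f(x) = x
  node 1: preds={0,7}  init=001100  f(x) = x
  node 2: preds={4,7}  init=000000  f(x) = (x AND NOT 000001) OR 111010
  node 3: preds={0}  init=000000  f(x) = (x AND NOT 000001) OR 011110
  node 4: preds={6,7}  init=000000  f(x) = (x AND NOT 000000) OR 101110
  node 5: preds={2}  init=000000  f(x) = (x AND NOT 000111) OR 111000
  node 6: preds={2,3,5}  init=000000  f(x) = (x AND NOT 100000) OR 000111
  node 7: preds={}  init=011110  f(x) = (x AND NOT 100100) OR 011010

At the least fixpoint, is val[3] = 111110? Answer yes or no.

Trace (15 dequeues):
  [1] u=0 | in 000000 | out 000000 | ==
  [2] u=1 | in 011110 | out 011110 | prev 001100 | push {}
  [3] u=2 | in 011110 | out 111110 | prev 000000 | push {}
  [4] u=3 | in 000000 | out 011110 | prev 000000 | push {}
  [5] u=4 | in 011110 | out 111110 | prev 000000 | push {2}
  [6] u=5 | in 111110 | out 111000 | prev 000000 | push {0}
  [7] u=6 | in 111110 | out 011111 | prev 000000 | push {4}
  [8] u=7 | in 000000 | out 011110 | ==
  [9] u=2 | in 111110 | out 111110 | ==
  [10] u=0 | in 111000 | out 111000 | prev 000000 | push {1,3}
  [11] u=4 | in 011111 | out 111111 | prev 111110 | push {2}
  [12] u=1 | in 111110 | out 111110 | prev 011110 | push {}
  [13] u=3 | in 111000 | out 111110 | prev 011110 | push {6}
  [14] u=2 | in 111111 | out 111110 | ==
  [15] u=6 | in 111110 | out 011111 | ==

Converged values:
  [0] 111000
  [1] 111110
  [2] 111110
  [3] 111110
  [4] 111111
  [5] 111000
  [6] 011111
  [7] 011110

yes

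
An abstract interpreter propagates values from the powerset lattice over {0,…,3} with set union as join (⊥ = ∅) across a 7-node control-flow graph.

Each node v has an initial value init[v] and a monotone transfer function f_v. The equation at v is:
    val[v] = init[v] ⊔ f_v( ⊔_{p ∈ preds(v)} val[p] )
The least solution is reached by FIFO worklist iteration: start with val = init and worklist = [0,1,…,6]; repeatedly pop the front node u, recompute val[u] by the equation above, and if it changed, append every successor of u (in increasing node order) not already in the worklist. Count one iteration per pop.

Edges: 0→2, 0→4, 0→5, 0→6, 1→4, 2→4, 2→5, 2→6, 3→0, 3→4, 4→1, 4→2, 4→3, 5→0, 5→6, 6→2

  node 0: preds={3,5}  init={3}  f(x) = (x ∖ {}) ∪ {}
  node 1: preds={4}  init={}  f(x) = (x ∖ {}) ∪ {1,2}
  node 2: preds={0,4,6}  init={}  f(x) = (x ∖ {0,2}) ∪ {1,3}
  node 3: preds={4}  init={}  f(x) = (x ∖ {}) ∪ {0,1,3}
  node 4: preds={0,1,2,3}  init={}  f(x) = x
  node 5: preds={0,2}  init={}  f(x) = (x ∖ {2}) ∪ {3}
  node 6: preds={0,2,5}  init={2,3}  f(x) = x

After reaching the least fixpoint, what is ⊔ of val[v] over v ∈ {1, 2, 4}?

{0,1,2,3}

Trace (19 dequeues):
  [1] u=0 | in {} | out {3} | ==
  [2] u=1 | in {} | out {1,2} | prev {} | push {}
  [3] u=2 | in {2,3} | out {1,3} | prev {} | push {}
  [4] u=3 | in {} | out {0,1,3} | prev {} | push {0}
  [5] u=4 | in {0,1,2,3} | out {0,1,2,3} | prev {} | push {1,2,3}
  [6] u=5 | in {1,3} | out {1,3} | prev {} | push {}
  [7] u=6 | in {1,3} | out {1,2,3} | prev {2,3} | push {}
  [8] u=0 | in {0,1,3} | out {0,1,3} | prev {3} | push {4,5,6}
  [9] u=1 | in {0,1,2,3} | out {0,1,2,3} | prev {1,2} | push {}
  [10] u=2 | in {0,1,2,3} | out {1,3} | ==
  [11] u=3 | in {0,1,2,3} | out {0,1,2,3} | prev {0,1,3} | push {0}
  [12] u=4 | in {0,1,2,3} | out {0,1,2,3} | ==
  [13] u=5 | in {0,1,3} | out {0,1,3} | prev {1,3} | push {}
  [14] u=6 | in {0,1,3} | out {0,1,2,3} | prev {1,2,3} | push {2}
  [15] u=0 | in {0,1,2,3} | out {0,1,2,3} | prev {0,1,3} | push {4,5,6}
  [16] u=2 | in {0,1,2,3} | out {1,3} | ==
  [17] u=4 | in {0,1,2,3} | out {0,1,2,3} | ==
  [18] u=5 | in {0,1,2,3} | out {0,1,3} | ==
  [19] u=6 | in {0,1,2,3} | out {0,1,2,3} | ==

Converged values:
  [0] {0,1,2,3}
  [1] {0,1,2,3}
  [2] {1,3}
  [3] {0,1,2,3}
  [4] {0,1,2,3}
  [5] {0,1,3}
  [6] {0,1,2,3}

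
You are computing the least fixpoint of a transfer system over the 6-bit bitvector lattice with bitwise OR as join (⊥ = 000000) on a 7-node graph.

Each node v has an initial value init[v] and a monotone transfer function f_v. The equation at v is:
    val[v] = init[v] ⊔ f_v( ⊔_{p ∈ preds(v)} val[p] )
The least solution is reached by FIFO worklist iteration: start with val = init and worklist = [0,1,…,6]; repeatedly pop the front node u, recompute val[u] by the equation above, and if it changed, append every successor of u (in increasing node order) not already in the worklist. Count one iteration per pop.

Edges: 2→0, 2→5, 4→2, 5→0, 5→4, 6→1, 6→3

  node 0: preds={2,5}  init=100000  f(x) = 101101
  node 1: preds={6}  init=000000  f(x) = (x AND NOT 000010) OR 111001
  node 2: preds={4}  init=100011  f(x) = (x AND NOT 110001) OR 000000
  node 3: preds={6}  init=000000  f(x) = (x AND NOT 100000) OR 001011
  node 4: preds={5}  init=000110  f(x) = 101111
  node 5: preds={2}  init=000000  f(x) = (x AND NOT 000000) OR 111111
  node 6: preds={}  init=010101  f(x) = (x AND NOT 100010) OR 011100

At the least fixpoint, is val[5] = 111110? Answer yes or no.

no

Trace (14 dequeues):
  [1] u=0 | in 100011 | out 101101 | prev 100000 | push {}
  [2] u=1 | in 010101 | out 111101 | prev 000000 | push {}
  [3] u=2 | in 000110 | out 100111 | prev 100011 | push {0}
  [4] u=3 | in 010101 | out 011111 | prev 000000 | push {}
  [5] u=4 | in 000000 | out 101111 | prev 000110 | push {2}
  [6] u=5 | in 100111 | out 111111 | prev 000000 | push {4}
  [7] u=6 | in 000000 | out 011101 | prev 010101 | push {1,3}
  [8] u=0 | in 111111 | out 101101 | ==
  [9] u=2 | in 101111 | out 101111 | prev 100111 | push {0,5}
  [10] u=4 | in 111111 | out 101111 | ==
  [11] u=1 | in 011101 | out 111101 | ==
  [12] u=3 | in 011101 | out 011111 | ==
  [13] u=0 | in 111111 | out 101101 | ==
  [14] u=5 | in 101111 | out 111111 | ==

Converged values:
  [0] 101101
  [1] 111101
  [2] 101111
  [3] 011111
  [4] 101111
  [5] 111111
  [6] 011101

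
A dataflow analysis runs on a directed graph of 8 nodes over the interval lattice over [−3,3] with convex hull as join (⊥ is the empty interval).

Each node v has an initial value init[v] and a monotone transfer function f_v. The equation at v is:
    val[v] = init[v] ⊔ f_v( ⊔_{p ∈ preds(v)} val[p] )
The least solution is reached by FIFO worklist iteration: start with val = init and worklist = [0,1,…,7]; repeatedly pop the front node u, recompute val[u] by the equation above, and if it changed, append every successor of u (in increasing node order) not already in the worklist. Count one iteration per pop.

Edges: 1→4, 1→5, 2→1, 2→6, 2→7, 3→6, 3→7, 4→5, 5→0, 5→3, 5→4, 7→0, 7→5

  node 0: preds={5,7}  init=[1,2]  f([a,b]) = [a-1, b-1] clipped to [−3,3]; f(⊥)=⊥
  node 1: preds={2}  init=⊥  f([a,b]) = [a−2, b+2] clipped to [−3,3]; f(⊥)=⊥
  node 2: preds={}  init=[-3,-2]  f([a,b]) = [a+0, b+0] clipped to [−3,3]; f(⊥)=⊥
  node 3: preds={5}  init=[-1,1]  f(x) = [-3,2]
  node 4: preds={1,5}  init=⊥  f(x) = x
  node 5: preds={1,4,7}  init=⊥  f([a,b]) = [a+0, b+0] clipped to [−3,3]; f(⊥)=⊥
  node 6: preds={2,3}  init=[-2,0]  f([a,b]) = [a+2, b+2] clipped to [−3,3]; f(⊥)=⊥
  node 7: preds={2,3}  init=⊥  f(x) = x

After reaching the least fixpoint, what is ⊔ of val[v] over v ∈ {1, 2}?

[-3,0]

Worklist (16 pops):
  #1 pop 0: in=⊥ → [1,2] (no change)
  #2 pop 1: in=[-3,-2] → [-3,0] (was ⊥); enqueue []
  #3 pop 2: in=⊥ → [-3,-2] (no change)
  #4 pop 3: in=⊥ → [-3,2] (was [-1,1]); enqueue []
  #5 pop 4: in=[-3,0] → [-3,0] (was ⊥); enqueue []
  #6 pop 5: in=[-3,0] → [-3,0] (was ⊥); enqueue [0,3,4]
  #7 pop 6: in=[-3,2] → [-2,3] (was [-2,0]); enqueue []
  #8 pop 7: in=[-3,2] → [-3,2] (was ⊥); enqueue [5]
  #9 pop 0: in=[-3,2] → [-3,2] (was [1,2]); enqueue []
  #10 pop 3: in=[-3,0] → [-3,2] (no change)
  #11 pop 4: in=[-3,0] → [-3,0] (no change)
  #12 pop 5: in=[-3,2] → [-3,2] (was [-3,0]); enqueue [0,3,4]
  #13 pop 0: in=[-3,2] → [-3,2] (no change)
  #14 pop 3: in=[-3,2] → [-3,2] (no change)
  #15 pop 4: in=[-3,2] → [-3,2] (was [-3,0]); enqueue [5]
  #16 pop 5: in=[-3,2] → [-3,2] (no change)

Fixpoint:
  val[0] = [-3,2]
  val[1] = [-3,0]
  val[2] = [-3,-2]
  val[3] = [-3,2]
  val[4] = [-3,2]
  val[5] = [-3,2]
  val[6] = [-2,3]
  val[7] = [-3,2]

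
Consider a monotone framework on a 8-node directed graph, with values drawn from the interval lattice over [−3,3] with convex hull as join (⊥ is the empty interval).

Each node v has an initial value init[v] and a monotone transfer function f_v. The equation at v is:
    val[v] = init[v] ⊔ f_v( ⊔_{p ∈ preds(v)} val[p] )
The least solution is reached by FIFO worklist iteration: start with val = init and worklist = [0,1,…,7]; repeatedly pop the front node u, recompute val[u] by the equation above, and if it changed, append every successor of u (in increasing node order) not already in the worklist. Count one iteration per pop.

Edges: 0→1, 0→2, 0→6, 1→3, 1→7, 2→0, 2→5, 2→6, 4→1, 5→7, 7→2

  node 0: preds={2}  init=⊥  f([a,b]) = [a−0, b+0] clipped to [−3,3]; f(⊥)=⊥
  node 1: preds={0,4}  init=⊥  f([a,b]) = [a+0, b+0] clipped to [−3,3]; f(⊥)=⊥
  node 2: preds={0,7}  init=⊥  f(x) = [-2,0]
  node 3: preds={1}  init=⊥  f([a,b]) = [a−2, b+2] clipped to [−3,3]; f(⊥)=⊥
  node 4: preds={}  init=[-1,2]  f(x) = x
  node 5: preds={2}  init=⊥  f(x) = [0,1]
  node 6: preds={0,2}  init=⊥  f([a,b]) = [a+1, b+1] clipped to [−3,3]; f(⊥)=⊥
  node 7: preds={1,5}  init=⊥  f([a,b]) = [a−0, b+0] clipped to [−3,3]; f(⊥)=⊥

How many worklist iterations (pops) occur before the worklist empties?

15

Trace (15 dequeues):
  [1] u=0 | in ⊥ | out ⊥ | ==
  [2] u=1 | in [-1,2] | out [-1,2] | prev ⊥ | push {}
  [3] u=2 | in ⊥ | out [-2,0] | prev ⊥ | push {0}
  [4] u=3 | in [-1,2] | out [-3,3] | prev ⊥ | push {}
  [5] u=4 | in ⊥ | out [-1,2] | ==
  [6] u=5 | in [-2,0] | out [0,1] | prev ⊥ | push {}
  [7] u=6 | in [-2,0] | out [-1,1] | prev ⊥ | push {}
  [8] u=7 | in [-1,2] | out [-1,2] | prev ⊥ | push {2}
  [9] u=0 | in [-2,0] | out [-2,0] | prev ⊥ | push {1,6}
  [10] u=2 | in [-2,2] | out [-2,0] | ==
  [11] u=1 | in [-2,2] | out [-2,2] | prev [-1,2] | push {3,7}
  [12] u=6 | in [-2,0] | out [-1,1] | ==
  [13] u=3 | in [-2,2] | out [-3,3] | ==
  [14] u=7 | in [-2,2] | out [-2,2] | prev [-1,2] | push {2}
  [15] u=2 | in [-2,2] | out [-2,0] | ==

Converged values:
  [0] [-2,0]
  [1] [-2,2]
  [2] [-2,0]
  [3] [-3,3]
  [4] [-1,2]
  [5] [0,1]
  [6] [-1,1]
  [7] [-2,2]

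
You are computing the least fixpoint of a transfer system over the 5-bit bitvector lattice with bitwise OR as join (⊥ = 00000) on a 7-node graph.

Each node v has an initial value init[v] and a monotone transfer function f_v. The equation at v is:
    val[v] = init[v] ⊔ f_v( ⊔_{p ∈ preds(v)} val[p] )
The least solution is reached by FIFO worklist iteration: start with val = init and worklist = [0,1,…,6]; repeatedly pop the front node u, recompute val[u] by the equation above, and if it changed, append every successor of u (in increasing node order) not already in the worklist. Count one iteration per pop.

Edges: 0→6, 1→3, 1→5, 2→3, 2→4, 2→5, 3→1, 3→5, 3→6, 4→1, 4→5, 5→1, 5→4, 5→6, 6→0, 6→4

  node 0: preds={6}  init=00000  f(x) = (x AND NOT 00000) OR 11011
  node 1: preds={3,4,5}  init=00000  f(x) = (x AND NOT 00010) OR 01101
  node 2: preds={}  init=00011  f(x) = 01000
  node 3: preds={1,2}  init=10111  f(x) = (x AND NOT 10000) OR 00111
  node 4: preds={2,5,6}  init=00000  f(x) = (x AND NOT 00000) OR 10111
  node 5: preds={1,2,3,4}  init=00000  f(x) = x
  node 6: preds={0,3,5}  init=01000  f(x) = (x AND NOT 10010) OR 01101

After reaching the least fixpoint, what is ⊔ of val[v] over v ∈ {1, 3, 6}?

Worklist (11 pops):
  #1 pop 0: in=01000 → 11011 (was 00000); enqueue []
  #2 pop 1: in=10111 → 11101 (was 00000); enqueue []
  #3 pop 2: in=00000 → 01011 (was 00011); enqueue []
  #4 pop 3: in=11111 → 11111 (was 10111); enqueue [1]
  #5 pop 4: in=01011 → 11111 (was 00000); enqueue []
  #6 pop 5: in=11111 → 11111 (was 00000); enqueue [4]
  #7 pop 6: in=11111 → 01101 (was 01000); enqueue [0]
  #8 pop 1: in=11111 → 11101 (no change)
  #9 pop 4: in=11111 → 11111 (no change)
  #10 pop 0: in=01101 → 11111 (was 11011); enqueue [6]
  #11 pop 6: in=11111 → 01101 (no change)

Fixpoint:
  val[0] = 11111
  val[1] = 11101
  val[2] = 01011
  val[3] = 11111
  val[4] = 11111
  val[5] = 11111
  val[6] = 01101

11111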